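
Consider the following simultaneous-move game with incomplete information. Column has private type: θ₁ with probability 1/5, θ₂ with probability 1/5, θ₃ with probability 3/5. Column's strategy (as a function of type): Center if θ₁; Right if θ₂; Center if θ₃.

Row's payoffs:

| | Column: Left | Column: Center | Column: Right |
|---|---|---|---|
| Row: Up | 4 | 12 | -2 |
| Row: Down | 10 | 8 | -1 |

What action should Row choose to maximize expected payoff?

Compute Row's expected payoff for each action, taking the expectation over Column's type.
E[Up] = 1/5·(12) + 1/5·(-2) + 3/5·(12) = 46/5
E[Down] = 1/5·(8) + 1/5·(-1) + 3/5·(8) = 31/5
Best response: Up (46/5 is the largest).

Up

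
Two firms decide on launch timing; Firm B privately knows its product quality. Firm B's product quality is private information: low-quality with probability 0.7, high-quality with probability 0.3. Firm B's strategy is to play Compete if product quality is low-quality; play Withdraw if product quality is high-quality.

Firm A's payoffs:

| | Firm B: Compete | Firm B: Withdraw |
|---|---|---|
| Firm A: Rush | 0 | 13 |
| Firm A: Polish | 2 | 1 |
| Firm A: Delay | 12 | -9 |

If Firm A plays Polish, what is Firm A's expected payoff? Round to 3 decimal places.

1.700

E[Polish] = 0.7·2 + 0.3·1 = 1.4 + 0.3 = 1.7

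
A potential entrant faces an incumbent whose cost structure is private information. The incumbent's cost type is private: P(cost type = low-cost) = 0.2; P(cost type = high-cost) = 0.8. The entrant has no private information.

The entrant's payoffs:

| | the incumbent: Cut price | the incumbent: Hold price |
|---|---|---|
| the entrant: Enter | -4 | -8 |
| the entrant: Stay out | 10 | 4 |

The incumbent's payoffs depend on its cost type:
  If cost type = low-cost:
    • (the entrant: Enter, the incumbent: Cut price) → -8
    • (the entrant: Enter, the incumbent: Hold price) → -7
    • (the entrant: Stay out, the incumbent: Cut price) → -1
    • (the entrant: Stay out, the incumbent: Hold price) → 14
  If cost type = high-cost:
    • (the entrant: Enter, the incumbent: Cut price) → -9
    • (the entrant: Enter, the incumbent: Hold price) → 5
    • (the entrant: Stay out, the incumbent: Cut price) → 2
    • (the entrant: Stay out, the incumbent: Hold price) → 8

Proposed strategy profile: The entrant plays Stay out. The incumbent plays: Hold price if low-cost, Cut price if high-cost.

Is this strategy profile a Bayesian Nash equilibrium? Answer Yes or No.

The entrant plays Stay out: E[Stay out] = 0.2·(4) + 0.8·(10) = 8.8; E[Enter] = -4.8. Best-responding. ✓
The incumbent (cost type low-cost), facing Stay out: Cut price gives -1, Hold price gives 14. Proposed Hold price is best. ✓
The incumbent (cost type high-cost), facing Stay out: Cut price gives 2, Hold price gives 8. Proposed Cut price is not best — profitable deviation exists. ✗

No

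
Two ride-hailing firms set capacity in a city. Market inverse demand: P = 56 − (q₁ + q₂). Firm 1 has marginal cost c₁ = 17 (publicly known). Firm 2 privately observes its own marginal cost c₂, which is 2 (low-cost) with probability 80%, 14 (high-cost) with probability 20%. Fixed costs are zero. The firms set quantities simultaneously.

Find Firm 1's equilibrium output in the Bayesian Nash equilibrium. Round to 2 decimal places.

Type-c best response for Firm 2: q₂(c) = (56 − c)/2 − q₁/2.
Firm 1 maximizes expected profit; its first-order condition is 56 − 2q₁ − E[q₂] − 17 = 0.
Substituting E[q₂] and solving: E[c₂] = 4.4, so q₁ = (56 − 2·17 + 4.4)/3 = 8.8.

8.80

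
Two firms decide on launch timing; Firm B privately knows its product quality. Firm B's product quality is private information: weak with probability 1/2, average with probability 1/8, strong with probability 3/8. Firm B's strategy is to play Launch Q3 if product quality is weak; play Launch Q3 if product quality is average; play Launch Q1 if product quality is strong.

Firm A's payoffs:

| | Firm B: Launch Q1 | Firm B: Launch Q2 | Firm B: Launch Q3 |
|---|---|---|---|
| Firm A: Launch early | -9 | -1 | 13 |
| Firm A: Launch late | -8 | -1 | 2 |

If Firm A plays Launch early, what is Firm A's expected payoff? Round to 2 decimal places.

4.75

E[Launch early] = 1/2·13 + 1/8·13 + 3/8·(-9) = 13/2 + 13/8 + (-27/8) = 19/4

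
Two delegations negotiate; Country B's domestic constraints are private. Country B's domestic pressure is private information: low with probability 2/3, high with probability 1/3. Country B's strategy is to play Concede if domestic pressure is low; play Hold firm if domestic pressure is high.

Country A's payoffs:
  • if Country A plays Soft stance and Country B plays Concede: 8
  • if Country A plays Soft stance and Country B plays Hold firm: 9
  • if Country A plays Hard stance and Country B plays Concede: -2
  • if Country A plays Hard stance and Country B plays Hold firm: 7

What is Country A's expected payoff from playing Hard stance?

1

E[Hard stance] = 2/3·(-2) + 1/3·7 = (-4/3) + 7/3 = 1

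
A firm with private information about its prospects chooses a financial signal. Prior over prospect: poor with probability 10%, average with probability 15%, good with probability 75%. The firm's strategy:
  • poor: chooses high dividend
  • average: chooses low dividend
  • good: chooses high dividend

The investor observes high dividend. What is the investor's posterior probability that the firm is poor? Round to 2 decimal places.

P(high dividend) = 0.1·1 + 0.15·0 + 0.75·1 = 0.85
P(poor | high dividend) = (0.1·1) / 0.85 = 0.1 / 0.85 = 0.117647

0.12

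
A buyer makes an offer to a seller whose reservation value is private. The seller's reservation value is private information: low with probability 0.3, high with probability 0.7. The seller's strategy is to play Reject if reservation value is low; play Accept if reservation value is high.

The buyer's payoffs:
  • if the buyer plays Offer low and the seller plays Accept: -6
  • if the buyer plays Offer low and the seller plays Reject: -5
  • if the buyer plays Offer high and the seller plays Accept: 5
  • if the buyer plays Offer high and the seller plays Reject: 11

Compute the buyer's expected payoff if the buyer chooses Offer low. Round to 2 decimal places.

-5.70

Take the expectation over the seller's reservation value, weighting each type's action by its prior probability.
E[Offer low] = 0.3·(-5) + 0.7·(-6) = (-1.5) + (-4.2) = -5.7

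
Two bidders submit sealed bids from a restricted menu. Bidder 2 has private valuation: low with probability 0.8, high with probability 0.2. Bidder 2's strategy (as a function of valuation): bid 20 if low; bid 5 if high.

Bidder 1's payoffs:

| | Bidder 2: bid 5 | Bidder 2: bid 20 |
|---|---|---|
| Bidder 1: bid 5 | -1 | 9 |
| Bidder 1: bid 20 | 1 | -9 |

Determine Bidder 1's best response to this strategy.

E[bid 5] = 0.8·(9) + 0.2·(-1) = 7
E[bid 20] = 0.8·(-9) + 0.2·(1) = -7
Best response: bid 5 (7 is the largest).

bid 5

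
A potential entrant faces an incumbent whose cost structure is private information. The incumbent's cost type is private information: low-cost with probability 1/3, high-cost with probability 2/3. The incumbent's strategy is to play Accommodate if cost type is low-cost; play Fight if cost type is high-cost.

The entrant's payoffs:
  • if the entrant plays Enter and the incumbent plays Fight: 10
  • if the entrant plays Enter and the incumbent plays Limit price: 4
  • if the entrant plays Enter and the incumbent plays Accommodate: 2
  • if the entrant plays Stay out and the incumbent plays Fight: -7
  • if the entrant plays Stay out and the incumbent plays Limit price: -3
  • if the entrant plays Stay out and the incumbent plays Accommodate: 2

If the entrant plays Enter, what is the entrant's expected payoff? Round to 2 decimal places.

E[Enter] = 1/3·2 + 2/3·10 = 2/3 + 20/3 = 22/3

7.33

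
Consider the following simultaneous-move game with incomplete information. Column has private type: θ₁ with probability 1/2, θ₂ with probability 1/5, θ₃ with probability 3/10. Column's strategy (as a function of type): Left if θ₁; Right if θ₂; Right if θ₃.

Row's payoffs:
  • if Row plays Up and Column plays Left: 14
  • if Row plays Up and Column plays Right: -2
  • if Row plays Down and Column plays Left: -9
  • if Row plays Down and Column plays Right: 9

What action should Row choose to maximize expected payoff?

E[Up] = 1/2·(14) + 1/5·(-2) + 3/10·(-2) = 6
E[Down] = 1/2·(-9) + 1/5·(9) + 3/10·(9) = 0
Best response: Up (6 is the largest).

Up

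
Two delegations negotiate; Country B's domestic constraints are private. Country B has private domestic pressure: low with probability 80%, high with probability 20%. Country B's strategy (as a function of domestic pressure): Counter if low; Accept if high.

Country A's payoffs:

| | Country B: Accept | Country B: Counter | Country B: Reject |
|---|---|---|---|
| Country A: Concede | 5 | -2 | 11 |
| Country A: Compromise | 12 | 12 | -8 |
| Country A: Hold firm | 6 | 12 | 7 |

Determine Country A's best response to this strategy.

E[Concede] = 0.8·(-2) + 0.2·(5) = -0.6
E[Compromise] = 0.8·(12) + 0.2·(12) = 12
E[Hold firm] = 0.8·(12) + 0.2·(6) = 10.8
Best response: Compromise (12 is the largest).

Compromise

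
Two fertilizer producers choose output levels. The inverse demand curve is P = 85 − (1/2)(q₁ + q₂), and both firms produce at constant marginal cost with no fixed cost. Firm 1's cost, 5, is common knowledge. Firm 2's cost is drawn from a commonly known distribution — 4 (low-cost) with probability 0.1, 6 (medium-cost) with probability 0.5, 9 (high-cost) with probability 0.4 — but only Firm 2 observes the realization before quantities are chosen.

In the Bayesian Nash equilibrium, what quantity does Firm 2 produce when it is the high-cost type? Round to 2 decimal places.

48.67

Type-c best response for Firm 2: q₂(c) = (85 − c) − q₁/2.
Firm 1 maximizes expected profit; its first-order condition is 85 − q₁ − (1/2)E[q₂] − 5 = 0.
Substituting E[q₂] and solving: E[c₂] = 7, so q₁ = (85 − 2·5 + 7)/(3/2) = 54.6667.
q₂(high-cost) = (85 − 9 − (1/2)·54.6667) = 48.6667.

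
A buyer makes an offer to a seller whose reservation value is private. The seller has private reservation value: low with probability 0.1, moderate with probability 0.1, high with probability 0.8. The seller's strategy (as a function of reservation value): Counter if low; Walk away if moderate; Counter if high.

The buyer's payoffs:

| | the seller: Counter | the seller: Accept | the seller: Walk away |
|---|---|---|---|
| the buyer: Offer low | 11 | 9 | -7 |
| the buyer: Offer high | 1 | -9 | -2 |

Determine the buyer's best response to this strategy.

E[Offer low] = 0.1·(11) + 0.1·(-7) + 0.8·(11) = 9.2
E[Offer high] = 0.1·(1) + 0.1·(-2) + 0.8·(1) = 0.7
Best response: Offer low (9.2 is the largest).

Offer low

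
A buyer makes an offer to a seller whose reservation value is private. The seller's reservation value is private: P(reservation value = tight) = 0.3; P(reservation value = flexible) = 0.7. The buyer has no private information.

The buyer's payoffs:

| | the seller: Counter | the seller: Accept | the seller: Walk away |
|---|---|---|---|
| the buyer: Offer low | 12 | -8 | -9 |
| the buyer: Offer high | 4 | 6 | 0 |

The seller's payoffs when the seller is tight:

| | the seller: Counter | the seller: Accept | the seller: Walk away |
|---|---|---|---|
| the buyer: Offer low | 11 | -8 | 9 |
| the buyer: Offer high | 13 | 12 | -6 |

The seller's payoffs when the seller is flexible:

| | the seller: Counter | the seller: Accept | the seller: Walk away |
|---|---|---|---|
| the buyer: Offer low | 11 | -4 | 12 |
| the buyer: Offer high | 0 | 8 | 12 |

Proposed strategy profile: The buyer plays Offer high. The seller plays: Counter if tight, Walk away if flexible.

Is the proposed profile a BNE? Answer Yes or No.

A profile is a BNE iff every type of every player is best-responding given beliefs about the other side.
The buyer plays Offer high: E[Offer high] = 0.3·(4) + 0.7·(0) = 1.2; E[Offer low] = -2.7. Best-responding. ✓
The seller (reservation value tight), facing Offer high: Counter gives 13, Accept gives 12, Walk away gives -6. Proposed Counter is best. ✓
The seller (reservation value flexible), facing Offer high: Counter gives 0, Accept gives 8, Walk away gives 12. Proposed Walk away is best. ✓

Yes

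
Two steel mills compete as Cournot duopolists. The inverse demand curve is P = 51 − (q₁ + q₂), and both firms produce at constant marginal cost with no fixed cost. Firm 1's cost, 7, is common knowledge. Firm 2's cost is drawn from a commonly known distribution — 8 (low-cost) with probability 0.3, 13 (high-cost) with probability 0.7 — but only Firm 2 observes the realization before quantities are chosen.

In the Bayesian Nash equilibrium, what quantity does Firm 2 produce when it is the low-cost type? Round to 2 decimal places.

13.42

Type-c best response for Firm 2: q₂(c) = (51 − c)/2 − q₁/2.
Firm 1 maximizes expected profit; its first-order condition is 51 − 2q₁ − E[q₂] − 7 = 0.
Substituting E[q₂] and solving: E[c₂] = 11.5, so q₁ = (51 − 2·7 + 11.5)/3 = 16.1667.
q₂(low-cost) = (51 − 8 − 16.1667)/2 = 13.4167.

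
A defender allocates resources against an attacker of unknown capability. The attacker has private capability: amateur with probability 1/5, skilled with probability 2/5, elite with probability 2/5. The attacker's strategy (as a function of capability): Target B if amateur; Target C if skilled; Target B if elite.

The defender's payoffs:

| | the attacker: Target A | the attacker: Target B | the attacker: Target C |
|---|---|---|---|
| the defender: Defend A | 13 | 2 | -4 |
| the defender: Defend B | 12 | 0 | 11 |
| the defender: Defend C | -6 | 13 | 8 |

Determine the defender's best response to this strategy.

E[Defend A] = 1/5·(2) + 2/5·(-4) + 2/5·(2) = -2/5
E[Defend B] = 1/5·(0) + 2/5·(11) + 2/5·(0) = 22/5
E[Defend C] = 1/5·(13) + 2/5·(8) + 2/5·(13) = 11
Best response: Defend C (11 is the largest).

Defend C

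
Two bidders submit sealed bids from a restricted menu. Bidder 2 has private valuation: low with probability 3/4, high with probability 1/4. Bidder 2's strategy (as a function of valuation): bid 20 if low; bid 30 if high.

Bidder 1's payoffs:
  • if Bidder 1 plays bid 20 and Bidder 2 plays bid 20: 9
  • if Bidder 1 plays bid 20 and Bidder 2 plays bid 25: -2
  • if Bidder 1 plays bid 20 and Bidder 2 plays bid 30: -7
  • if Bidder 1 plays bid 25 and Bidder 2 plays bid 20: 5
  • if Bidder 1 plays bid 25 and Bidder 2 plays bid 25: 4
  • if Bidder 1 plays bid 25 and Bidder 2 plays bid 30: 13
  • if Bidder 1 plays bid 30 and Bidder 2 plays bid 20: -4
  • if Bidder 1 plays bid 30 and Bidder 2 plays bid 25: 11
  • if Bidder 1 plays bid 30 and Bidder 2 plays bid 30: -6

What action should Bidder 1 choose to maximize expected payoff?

Compute Bidder 1's expected payoff for each action, taking the expectation over Bidder 2's type.
E[bid 20] = 3/4·(9) + 1/4·(-7) = 5
E[bid 25] = 3/4·(5) + 1/4·(13) = 7
E[bid 30] = 3/4·(-4) + 1/4·(-6) = -9/2
Best response: bid 25 (7 is the largest).

bid 25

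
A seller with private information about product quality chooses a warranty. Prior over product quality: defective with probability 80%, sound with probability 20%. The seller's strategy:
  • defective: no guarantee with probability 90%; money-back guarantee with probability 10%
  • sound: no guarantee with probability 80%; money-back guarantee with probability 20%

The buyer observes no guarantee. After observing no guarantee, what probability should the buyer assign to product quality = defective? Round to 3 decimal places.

Apply Bayes' rule using the sender's strategy as the likelihood.
P(no guarantee) = 0.8·0.9 + 0.2·0.8 = 0.88
P(defective | no guarantee) = (0.8·0.9) / 0.88 = 0.72 / 0.88 = 0.818182

0.818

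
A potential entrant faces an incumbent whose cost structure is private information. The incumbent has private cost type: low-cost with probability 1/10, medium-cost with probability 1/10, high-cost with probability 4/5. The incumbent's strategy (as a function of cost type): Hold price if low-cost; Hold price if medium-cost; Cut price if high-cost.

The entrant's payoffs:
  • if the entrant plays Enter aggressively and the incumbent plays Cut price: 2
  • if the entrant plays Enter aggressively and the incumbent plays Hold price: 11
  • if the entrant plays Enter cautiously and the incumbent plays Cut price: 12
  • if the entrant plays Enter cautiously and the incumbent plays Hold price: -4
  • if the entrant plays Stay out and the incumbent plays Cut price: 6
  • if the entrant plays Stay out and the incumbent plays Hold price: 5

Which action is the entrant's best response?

Compute the entrant's expected payoff for each action, taking the expectation over the incumbent's type.
E[Enter aggressively] = 1/10·(11) + 1/10·(11) + 4/5·(2) = 19/5
E[Enter cautiously] = 1/10·(-4) + 1/10·(-4) + 4/5·(12) = 44/5
E[Stay out] = 1/10·(5) + 1/10·(5) + 4/5·(6) = 29/5
Best response: Enter cautiously (44/5 is the largest).

Enter cautiously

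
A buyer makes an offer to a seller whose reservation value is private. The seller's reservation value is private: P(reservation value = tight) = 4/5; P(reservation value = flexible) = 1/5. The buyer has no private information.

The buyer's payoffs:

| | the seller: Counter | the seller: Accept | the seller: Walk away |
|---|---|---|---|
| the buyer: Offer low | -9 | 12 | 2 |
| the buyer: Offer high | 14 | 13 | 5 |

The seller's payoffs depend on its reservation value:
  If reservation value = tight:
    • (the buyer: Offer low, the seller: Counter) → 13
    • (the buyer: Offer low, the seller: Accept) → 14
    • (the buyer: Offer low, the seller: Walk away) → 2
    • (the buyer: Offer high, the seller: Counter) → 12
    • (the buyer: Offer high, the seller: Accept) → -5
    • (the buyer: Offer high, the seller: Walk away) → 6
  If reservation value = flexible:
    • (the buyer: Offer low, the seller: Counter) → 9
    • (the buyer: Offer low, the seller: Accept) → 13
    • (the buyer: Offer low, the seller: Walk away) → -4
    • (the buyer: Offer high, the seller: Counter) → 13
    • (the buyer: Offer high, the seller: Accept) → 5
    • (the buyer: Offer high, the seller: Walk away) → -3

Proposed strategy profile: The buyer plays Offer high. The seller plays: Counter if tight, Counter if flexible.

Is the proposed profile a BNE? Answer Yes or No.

The buyer plays Offer high: E[Offer high] = 4/5·(14) + 1/5·(14) = 14; E[Offer low] = -9. Best-responding. ✓
The seller (reservation value tight), facing Offer high: Counter gives 12, Accept gives -5, Walk away gives 6. Proposed Counter is best. ✓
The seller (reservation value flexible), facing Offer high: Counter gives 13, Accept gives 5, Walk away gives -3. Proposed Counter is best. ✓

Yes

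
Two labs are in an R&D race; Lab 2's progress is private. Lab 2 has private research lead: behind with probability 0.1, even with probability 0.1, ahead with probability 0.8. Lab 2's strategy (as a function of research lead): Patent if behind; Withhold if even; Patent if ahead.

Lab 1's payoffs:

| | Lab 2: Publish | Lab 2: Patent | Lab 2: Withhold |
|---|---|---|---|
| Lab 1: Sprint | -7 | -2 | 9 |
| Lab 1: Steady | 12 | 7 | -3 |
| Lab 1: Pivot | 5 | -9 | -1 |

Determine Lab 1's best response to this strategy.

E[Sprint] = 0.1·(-2) + 0.1·(9) + 0.8·(-2) = -0.9
E[Steady] = 0.1·(7) + 0.1·(-3) + 0.8·(7) = 6
E[Pivot] = 0.1·(-9) + 0.1·(-1) + 0.8·(-9) = -8.2
Best response: Steady (6 is the largest).

Steady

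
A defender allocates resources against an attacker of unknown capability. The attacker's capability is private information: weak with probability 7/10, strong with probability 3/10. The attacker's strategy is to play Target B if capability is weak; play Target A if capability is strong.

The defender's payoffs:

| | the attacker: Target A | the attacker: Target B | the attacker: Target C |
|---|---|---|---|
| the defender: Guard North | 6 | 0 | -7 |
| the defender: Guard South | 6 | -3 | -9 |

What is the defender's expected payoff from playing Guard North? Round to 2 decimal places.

E[Guard North] = 7/10·0 + 3/10·6 = 0 + 9/5 = 9/5

1.80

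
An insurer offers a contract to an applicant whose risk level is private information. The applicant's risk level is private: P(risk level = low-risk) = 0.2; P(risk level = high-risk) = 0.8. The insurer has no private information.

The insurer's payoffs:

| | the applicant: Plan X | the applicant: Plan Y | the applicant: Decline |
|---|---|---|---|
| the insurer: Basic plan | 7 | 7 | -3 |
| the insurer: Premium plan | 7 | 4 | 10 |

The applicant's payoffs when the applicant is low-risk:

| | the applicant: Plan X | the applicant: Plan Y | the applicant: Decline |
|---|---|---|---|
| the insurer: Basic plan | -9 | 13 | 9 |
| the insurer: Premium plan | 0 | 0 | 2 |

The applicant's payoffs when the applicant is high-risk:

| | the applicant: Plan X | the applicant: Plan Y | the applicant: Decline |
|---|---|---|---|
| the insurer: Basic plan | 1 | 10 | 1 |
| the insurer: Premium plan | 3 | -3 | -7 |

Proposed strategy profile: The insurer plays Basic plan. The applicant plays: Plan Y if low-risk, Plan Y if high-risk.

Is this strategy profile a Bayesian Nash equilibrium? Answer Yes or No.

Yes

The insurer plays Basic plan: E[Basic plan] = 0.2·(7) + 0.8·(7) = 7; E[Premium plan] = 4. Best-responding. ✓
The applicant (risk level low-risk), facing Basic plan: Plan X gives -9, Plan Y gives 13, Decline gives 9. Proposed Plan Y is best. ✓
The applicant (risk level high-risk), facing Basic plan: Plan X gives 1, Plan Y gives 10, Decline gives 1. Proposed Plan Y is best. ✓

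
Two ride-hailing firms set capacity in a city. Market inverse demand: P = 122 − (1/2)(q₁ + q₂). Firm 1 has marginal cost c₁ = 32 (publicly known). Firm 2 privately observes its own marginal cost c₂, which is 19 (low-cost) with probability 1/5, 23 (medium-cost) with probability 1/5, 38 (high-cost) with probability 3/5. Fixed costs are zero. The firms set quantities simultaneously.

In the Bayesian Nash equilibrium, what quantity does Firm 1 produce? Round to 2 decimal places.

Type-c best response for Firm 2: q₂(c) = (122 − c) − q₁/2.
Firm 1 maximizes expected profit; its first-order condition is 122 − q₁ − (1/2)E[q₂] − 32 = 0.
Substituting E[q₂] and solving: E[c₂] = 31.2, so q₁ = (122 − 2·32 + 31.2)/(3/2) = 59.4667.

59.47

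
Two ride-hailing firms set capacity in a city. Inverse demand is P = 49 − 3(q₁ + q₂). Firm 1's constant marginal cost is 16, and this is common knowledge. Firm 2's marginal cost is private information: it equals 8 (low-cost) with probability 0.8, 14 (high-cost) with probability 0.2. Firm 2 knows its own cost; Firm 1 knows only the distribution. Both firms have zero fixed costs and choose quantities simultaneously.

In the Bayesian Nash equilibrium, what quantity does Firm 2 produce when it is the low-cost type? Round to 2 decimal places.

Firm 2 with cost c maximizes (49 − 3(q₁+q₂) − c)·q₂, giving q₂(c) = (49 − c − 3q₁)/6.
E[c₂] = 0.8·8 + 0.2·14 = 9.2
Firm 1's FOC against E[q₂] yields q₁ = (49 − 2·16 + E[c₂])/9 = (49 − 32 + 9.2)/9 = 2.91111.
q₂(low-cost) = (49 − 8 − 3·2.91111)/6 = 5.37778.

5.38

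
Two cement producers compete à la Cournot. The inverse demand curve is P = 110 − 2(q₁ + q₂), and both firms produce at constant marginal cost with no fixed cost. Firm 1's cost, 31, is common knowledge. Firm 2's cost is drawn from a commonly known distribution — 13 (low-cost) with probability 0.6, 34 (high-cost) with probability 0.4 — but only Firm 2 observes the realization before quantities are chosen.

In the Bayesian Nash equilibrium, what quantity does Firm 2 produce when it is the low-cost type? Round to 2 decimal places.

18.47

Type-c best response for Firm 2: q₂(c) = (110 − c)/4 − q₁/2.
Firm 1 maximizes expected profit; its first-order condition is 110 − 4q₁ − 2E[q₂] − 31 = 0.
Substituting E[q₂] and solving: E[c₂] = 21.4, so q₁ = (110 − 2·31 + 21.4)/6 = 11.5667.
q₂(low-cost) = (110 − 13 − 2·11.5667)/4 = 18.4667.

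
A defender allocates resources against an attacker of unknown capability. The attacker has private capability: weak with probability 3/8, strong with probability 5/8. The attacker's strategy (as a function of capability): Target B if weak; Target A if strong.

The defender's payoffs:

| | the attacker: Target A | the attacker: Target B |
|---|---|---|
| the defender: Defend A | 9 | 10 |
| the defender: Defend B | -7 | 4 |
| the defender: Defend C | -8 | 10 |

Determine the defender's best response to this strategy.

E[Defend A] = 3/8·(10) + 5/8·(9) = 75/8
E[Defend B] = 3/8·(4) + 5/8·(-7) = -23/8
E[Defend C] = 3/8·(10) + 5/8·(-8) = -5/4
Best response: Defend A (75/8 is the largest).

Defend A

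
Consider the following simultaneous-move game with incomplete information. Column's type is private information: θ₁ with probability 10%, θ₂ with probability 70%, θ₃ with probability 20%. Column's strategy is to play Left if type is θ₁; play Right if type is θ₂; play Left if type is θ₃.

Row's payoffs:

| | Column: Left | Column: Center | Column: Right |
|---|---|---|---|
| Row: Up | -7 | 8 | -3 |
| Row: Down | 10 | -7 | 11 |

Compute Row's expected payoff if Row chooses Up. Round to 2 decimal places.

-4.20

Take the expectation over Column's type, weighting each type's action by its prior probability.
E[Up] = 0.1·(-7) + 0.7·(-3) + 0.2·(-7) = (-0.7) + (-2.1) + (-1.4) = -4.2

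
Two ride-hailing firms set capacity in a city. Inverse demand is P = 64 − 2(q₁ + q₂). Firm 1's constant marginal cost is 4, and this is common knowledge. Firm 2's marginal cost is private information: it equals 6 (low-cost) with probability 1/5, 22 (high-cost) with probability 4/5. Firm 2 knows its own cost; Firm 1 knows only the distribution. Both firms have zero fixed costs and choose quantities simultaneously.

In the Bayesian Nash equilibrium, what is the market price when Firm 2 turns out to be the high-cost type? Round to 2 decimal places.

Firm 2 with cost c maximizes (64 − 2(q₁+q₂) − c)·q₂, giving q₂(c) = (64 − c − 2q₁)/4.
E[c₂] = 1/5·6 + 4/5·22 = 18.8
Firm 1's FOC against E[q₂] yields q₁ = (64 − 2·4 + E[c₂])/6 = (64 − 8 + 18.8)/6 = 12.4667.
q₂(high-cost) = 4.26667, so P = 64 − 2·(12.4667 + 4.26667) = 30.5333.

30.53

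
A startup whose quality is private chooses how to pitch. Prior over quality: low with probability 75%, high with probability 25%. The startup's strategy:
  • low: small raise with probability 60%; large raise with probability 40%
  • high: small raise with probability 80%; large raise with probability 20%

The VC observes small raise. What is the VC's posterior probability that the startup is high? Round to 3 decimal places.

P(small raise) = 0.75·0.6 + 0.25·0.8 = 0.65
P(high | small raise) = (0.25·0.8) / 0.65 = 0.2 / 0.65 = 0.307692

0.308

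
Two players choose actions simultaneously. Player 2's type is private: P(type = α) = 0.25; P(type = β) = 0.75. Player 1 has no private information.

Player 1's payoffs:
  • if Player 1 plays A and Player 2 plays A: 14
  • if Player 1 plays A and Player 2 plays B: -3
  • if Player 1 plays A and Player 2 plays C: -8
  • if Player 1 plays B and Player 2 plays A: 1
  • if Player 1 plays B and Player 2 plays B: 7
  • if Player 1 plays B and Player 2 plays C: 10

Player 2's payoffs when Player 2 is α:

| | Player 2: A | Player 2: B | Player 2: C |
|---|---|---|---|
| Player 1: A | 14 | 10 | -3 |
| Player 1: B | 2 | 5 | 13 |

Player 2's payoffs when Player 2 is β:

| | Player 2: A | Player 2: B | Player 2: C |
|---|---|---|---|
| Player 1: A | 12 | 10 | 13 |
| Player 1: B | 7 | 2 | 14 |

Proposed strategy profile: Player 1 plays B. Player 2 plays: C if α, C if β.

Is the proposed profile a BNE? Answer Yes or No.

Player 1 plays B: E[B] = 0.25·(10) + 0.75·(10) = 10; E[A] = -8. Best-responding. ✓
Player 2 (type α), facing B: A gives 2, B gives 5, C gives 13. Proposed C is best. ✓
Player 2 (type β), facing B: A gives 7, B gives 2, C gives 14. Proposed C is best. ✓

Yes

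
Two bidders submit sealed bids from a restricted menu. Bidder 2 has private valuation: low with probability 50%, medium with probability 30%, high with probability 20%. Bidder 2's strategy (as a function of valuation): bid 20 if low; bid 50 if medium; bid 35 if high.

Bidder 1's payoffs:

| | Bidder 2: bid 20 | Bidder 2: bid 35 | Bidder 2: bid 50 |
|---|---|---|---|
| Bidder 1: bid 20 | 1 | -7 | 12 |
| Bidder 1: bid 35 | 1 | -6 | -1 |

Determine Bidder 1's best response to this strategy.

bid 20

Compute Bidder 1's expected payoff for each action, taking the expectation over Bidder 2's type.
E[bid 20] = 0.5·(1) + 0.3·(12) + 0.2·(-7) = 2.7
E[bid 35] = 0.5·(1) + 0.3·(-1) + 0.2·(-6) = -1
Best response: bid 20 (2.7 is the largest).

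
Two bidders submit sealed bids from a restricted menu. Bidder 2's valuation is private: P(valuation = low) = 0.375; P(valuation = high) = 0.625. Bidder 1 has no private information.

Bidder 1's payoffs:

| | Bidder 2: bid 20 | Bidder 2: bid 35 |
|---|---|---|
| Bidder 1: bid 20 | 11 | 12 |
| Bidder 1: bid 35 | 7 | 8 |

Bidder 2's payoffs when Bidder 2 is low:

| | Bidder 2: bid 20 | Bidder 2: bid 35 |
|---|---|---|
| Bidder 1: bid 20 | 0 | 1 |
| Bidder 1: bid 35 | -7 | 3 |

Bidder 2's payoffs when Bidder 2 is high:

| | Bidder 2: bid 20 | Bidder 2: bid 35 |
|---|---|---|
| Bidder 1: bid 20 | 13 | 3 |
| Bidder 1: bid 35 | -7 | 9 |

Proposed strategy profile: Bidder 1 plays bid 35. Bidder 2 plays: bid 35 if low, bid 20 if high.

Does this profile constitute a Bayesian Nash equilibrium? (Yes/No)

No

Bidder 1 plays bid 35: E[bid 35] = 0.375·(8) + 0.625·(7) = 7.375; E[bid 20] = 11.375. Not best-responding. ✗
Bidder 2 (valuation low), facing bid 35: bid 20 gives -7, bid 35 gives 3. Proposed bid 35 is best. ✓
Bidder 2 (valuation high), facing bid 35: bid 20 gives -7, bid 35 gives 9. Proposed bid 20 is not best — profitable deviation exists. ✗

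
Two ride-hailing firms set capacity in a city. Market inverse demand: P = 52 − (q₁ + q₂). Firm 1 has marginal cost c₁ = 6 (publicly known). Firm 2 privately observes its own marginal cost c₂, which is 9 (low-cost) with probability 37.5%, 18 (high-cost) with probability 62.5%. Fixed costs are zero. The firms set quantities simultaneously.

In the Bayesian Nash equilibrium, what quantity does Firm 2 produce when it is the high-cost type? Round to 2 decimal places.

Type-c best response for Firm 2: q₂(c) = (52 − c)/2 − q₁/2.
Firm 1 maximizes expected profit; its first-order condition is 52 − 2q₁ − E[q₂] − 6 = 0.
Substituting E[q₂] and solving: E[c₂] = 14.625, so q₁ = (52 − 2·6 + 14.625)/3 = 18.2083.
q₂(high-cost) = (52 − 18 − 18.2083)/2 = 7.89583.

7.90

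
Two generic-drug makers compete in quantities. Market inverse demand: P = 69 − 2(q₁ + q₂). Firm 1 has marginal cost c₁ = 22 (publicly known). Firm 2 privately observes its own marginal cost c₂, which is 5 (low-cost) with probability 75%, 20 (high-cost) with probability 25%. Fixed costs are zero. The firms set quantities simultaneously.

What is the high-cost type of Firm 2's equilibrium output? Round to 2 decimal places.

9.44

Type-c best response for Firm 2: q₂(c) = (69 − c)/4 − q₁/2.
Firm 1 maximizes expected profit; its first-order condition is 69 − 4q₁ − 2E[q₂] − 22 = 0.
Substituting E[q₂] and solving: E[c₂] = 8.75, so q₁ = (69 − 2·22 + 8.75)/6 = 5.625.
q₂(high-cost) = (69 − 20 − 2·5.625)/4 = 9.4375.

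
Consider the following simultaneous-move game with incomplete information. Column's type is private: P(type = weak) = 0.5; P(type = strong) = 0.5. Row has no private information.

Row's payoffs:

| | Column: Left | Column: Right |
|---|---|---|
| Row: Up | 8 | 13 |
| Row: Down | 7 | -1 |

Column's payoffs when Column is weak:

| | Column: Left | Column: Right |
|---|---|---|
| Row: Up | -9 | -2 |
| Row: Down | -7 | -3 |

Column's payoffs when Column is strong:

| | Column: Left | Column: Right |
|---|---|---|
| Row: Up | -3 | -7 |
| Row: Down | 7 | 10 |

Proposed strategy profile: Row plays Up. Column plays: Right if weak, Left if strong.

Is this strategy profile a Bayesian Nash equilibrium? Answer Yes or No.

Row plays Up: E[Up] = 0.5·(13) + 0.5·(8) = 10.5; E[Down] = 3. Best-responding. ✓
Column (type weak), facing Up: Left gives -9, Right gives -2. Proposed Right is best. ✓
Column (type strong), facing Up: Left gives -3, Right gives -7. Proposed Left is best. ✓

Yes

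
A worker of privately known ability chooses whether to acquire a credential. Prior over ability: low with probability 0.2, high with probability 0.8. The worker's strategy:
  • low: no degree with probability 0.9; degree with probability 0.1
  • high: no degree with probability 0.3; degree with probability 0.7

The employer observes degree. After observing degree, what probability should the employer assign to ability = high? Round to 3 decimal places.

Apply Bayes' rule using the sender's strategy as the likelihood.
P(degree) = 0.2·0.1 + 0.8·0.7 = 0.58
P(high | degree) = (0.8·0.7) / 0.58 = 0.56 / 0.58 = 0.965517

0.966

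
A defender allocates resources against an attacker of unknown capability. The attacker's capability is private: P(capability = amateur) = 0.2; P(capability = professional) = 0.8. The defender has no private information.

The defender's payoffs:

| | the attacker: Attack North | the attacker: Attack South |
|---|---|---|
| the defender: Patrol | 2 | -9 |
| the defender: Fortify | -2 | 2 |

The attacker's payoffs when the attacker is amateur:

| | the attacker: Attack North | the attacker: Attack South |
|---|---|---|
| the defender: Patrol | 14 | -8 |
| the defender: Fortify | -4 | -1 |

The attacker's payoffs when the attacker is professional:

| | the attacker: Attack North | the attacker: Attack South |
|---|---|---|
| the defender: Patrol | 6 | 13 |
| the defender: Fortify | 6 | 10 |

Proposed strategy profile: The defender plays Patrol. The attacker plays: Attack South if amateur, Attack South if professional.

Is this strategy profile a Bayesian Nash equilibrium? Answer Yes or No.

The defender plays Patrol: E[Patrol] = 0.2·(-9) + 0.8·(-9) = -9; E[Fortify] = 2. Not best-responding. ✗
The attacker (capability amateur), facing Patrol: Attack North gives 14, Attack South gives -8. Proposed Attack South is not best — profitable deviation exists. ✗
The attacker (capability professional), facing Patrol: Attack North gives 6, Attack South gives 13. Proposed Attack South is best. ✓

No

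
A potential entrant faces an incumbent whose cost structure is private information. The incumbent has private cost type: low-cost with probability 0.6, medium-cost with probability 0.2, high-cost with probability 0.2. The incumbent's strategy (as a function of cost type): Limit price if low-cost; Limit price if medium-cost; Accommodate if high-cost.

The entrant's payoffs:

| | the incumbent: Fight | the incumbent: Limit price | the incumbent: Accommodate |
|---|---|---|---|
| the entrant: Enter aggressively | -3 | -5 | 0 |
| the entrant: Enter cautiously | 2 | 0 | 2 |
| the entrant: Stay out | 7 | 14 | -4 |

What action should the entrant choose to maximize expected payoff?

Stay out

E[Enter aggressively] = 0.6·(-5) + 0.2·(-5) + 0.2·(0) = -4
E[Enter cautiously] = 0.6·(0) + 0.2·(0) + 0.2·(2) = 0.4
E[Stay out] = 0.6·(14) + 0.2·(14) + 0.2·(-4) = 10.4
Best response: Stay out (10.4 is the largest).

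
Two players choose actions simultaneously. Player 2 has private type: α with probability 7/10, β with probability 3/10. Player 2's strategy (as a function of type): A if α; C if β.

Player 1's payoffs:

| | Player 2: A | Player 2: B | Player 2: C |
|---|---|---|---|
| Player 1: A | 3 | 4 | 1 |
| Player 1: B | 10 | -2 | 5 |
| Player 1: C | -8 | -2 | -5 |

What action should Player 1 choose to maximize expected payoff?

B

E[A] = 7/10·(3) + 3/10·(1) = 12/5
E[B] = 7/10·(10) + 3/10·(5) = 17/2
E[C] = 7/10·(-8) + 3/10·(-5) = -71/10
Best response: B (17/2 is the largest).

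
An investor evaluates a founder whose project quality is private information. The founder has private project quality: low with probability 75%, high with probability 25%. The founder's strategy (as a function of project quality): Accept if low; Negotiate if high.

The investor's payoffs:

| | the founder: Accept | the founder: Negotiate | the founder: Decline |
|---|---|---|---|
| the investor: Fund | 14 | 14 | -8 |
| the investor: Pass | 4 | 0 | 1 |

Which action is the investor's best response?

Fund

E[Fund] = 0.75·(14) + 0.25·(14) = 14
E[Pass] = 0.75·(4) + 0.25·(0) = 3
Best response: Fund (14 is the largest).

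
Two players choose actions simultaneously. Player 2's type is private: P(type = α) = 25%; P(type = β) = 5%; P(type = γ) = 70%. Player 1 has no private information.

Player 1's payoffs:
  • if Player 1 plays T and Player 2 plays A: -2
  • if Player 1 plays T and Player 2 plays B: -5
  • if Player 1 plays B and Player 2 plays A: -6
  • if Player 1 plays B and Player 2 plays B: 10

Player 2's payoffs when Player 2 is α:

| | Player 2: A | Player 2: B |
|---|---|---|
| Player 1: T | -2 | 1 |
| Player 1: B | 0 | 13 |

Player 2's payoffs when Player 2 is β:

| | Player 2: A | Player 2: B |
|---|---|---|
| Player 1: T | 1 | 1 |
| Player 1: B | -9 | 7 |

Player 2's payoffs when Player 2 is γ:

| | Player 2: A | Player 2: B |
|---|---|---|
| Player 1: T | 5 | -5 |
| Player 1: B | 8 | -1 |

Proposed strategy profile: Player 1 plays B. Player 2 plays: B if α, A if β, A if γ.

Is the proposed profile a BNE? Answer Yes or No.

No

A profile is a BNE iff every type of every player is best-responding given beliefs about the other side.
Player 1 plays B: E[B] = 0.25·(10) + 0.05·(-6) + 0.7·(-6) = -2; E[T] = -2.75. Best-responding. ✓
Player 2 (type α), facing B: A gives 0, B gives 13. Proposed B is best. ✓
Player 2 (type β), facing B: A gives -9, B gives 7. Proposed A is not best — profitable deviation exists. ✗
Player 2 (type γ), facing B: A gives 8, B gives -1. Proposed A is best. ✓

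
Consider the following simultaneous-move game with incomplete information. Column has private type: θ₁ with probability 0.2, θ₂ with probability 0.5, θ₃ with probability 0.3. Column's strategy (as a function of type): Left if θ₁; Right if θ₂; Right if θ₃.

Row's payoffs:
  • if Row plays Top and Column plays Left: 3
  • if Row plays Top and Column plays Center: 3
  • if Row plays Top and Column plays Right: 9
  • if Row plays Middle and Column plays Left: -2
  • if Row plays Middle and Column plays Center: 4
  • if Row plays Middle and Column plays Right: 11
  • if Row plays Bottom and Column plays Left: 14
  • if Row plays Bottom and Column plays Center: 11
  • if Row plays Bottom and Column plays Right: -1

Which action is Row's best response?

Middle

Compute Row's expected payoff for each action, taking the expectation over Column's type.
E[Top] = 0.2·(3) + 0.5·(9) + 0.3·(9) = 7.8
E[Middle] = 0.2·(-2) + 0.5·(11) + 0.3·(11) = 8.4
E[Bottom] = 0.2·(14) + 0.5·(-1) + 0.3·(-1) = 2
Best response: Middle (8.4 is the largest).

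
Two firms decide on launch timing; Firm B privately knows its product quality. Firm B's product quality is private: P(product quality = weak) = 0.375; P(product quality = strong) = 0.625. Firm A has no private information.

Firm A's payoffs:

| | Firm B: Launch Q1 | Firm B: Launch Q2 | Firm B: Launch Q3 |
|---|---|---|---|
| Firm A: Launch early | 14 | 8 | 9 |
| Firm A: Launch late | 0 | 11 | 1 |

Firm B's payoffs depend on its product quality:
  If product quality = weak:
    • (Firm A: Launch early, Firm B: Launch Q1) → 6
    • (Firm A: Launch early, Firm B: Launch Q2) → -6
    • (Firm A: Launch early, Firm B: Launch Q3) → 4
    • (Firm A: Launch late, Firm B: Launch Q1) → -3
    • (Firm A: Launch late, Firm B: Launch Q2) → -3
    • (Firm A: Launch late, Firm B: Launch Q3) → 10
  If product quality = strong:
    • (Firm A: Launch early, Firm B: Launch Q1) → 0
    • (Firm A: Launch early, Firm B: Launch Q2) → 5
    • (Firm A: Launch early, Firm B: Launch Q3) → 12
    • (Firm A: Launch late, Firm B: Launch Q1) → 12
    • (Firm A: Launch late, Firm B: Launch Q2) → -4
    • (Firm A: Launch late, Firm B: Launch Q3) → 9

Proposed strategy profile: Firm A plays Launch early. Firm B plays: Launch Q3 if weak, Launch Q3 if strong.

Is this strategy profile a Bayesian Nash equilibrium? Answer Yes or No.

No

A profile is a BNE iff every type of every player is best-responding given beliefs about the other side.
Firm A plays Launch early: E[Launch early] = 0.375·(9) + 0.625·(9) = 9; E[Launch late] = 1. Best-responding. ✓
Firm B (product quality weak), facing Launch early: Launch Q1 gives 6, Launch Q2 gives -6, Launch Q3 gives 4. Proposed Launch Q3 is not best — profitable deviation exists. ✗
Firm B (product quality strong), facing Launch early: Launch Q1 gives 0, Launch Q2 gives 5, Launch Q3 gives 12. Proposed Launch Q3 is best. ✓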